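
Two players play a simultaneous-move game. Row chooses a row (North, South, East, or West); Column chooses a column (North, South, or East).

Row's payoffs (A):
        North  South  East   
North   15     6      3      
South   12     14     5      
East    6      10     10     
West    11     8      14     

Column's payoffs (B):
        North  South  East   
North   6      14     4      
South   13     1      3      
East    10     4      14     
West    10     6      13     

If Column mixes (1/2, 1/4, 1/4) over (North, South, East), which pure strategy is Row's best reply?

Compute Row's expected payoff from each pure strategy against the given mix.
North: (1/2)·15 + (1/4)·6 + (1/4)·3 = 39/4
South: (1/2)·12 + (1/4)·14 + (1/4)·5 = 43/4
East: (1/2)·6 + (1/4)·10 + (1/4)·10 = 8
West: (1/2)·11 + (1/4)·8 + (1/4)·14 = 11
Highest expected payoff is 11, from West.

West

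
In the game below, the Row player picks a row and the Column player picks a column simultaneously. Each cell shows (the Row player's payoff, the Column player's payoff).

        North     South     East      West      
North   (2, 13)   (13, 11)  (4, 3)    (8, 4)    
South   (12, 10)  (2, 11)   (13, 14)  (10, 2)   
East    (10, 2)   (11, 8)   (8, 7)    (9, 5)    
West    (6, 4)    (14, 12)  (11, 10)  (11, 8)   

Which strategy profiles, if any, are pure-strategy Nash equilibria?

Find each player's best response to every opponent strategy; NE are the intersections.
The Row player's best responses — vs North: South (payoff 12); vs South: West (payoff 14); vs East: South (payoff 13); vs West: West (payoff 11).
The Column player's best responses — vs North: North (payoff 13); vs South: East (payoff 14); vs East: South (payoff 8); vs West: South (payoff 12).
Mutual best responses occur at (South, East) and (West, South); at each, neither player gains by switching.

(South, East) and (West, South)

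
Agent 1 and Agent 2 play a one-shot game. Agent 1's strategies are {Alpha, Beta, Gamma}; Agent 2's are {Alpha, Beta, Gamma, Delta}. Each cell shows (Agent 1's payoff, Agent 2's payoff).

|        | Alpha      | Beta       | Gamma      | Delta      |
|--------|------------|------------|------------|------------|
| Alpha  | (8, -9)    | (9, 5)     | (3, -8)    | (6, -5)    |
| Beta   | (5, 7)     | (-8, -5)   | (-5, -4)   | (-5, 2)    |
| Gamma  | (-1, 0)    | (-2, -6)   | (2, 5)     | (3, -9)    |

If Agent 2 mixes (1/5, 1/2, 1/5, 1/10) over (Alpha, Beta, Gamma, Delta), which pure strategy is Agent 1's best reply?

Compute Agent 1's expected payoff from each pure strategy against the given mix.
Alpha: (1/5)·8 + (1/2)·9 + (1/5)·3 + (1/10)·6 = 73/10
Beta: (1/5)·5 + (1/2)·(-8) + (1/5)·(-5) + (1/10)·(-5) = -9/2
Gamma: (1/5)·(-1) + (1/2)·(-2) + (1/5)·2 + (1/10)·3 = -1/2
Highest expected payoff is 73/10, from Alpha.

Alpha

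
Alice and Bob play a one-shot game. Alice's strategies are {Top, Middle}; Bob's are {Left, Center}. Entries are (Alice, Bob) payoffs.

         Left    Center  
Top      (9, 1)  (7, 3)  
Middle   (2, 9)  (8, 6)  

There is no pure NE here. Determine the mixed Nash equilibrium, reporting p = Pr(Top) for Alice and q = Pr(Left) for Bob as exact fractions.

In a mixed NE each player is indifferent between their pure strategies, so the opponent's mix sets the indifference.
Bob indifferent between Left and Center: p·1 + (1−p)·9 = p·3 + (1−p)·6 ⟹ 9 + (-8)p = 6 + (-3)p ⟹ p = 3/5.
Alice indifferent between Top and Middle: q·9 + (1−q)·7 = q·2 + (1−q)·8 ⟹ 7 + 2q = 8 + (-6)q ⟹ q = 1/8.

p = 3/5, q = 1/8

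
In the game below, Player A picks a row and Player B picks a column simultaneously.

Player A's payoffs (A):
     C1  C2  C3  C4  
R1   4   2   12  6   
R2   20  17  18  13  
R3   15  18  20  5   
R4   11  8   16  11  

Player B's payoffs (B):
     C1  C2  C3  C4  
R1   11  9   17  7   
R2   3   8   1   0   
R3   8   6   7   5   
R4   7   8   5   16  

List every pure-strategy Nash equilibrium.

Find each player's best response to every opponent strategy; NE are the intersections.
Player A's best responses — vs C1: R2 (payoff 20); vs C2: R3 (payoff 18); vs C3: R3 (payoff 20); vs C4: R2 (payoff 13).
Player B's best responses — vs R1: C3 (payoff 17); vs R2: C2 (payoff 8); vs R3: C1 (payoff 8); vs R4: C4 (payoff 16).
No cell has both players best-responding. For instance, Player A's best reply to C1 is R2, but against R2 Player B prefers C2 over C1.

None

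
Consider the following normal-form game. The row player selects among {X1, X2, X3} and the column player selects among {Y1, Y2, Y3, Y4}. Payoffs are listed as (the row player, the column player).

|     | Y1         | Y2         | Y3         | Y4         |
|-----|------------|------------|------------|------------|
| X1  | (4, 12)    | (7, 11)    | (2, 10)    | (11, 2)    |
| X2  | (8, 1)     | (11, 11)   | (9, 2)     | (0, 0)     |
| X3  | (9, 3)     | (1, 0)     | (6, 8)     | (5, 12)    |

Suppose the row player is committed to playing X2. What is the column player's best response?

Y2

With the row player fixed at X2, the column player's payoffs are: Y1 → 1, Y2 → 11, Y3 → 2, Y4 → 0.
The maximum is 11, achieved by Y2.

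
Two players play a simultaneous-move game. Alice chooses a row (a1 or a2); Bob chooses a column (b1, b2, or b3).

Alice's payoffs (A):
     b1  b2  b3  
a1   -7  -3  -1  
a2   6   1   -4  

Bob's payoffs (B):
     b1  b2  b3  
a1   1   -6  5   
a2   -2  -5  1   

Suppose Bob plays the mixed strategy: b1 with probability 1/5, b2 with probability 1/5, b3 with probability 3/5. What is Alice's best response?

Alice's best reply maximizes expected payoff against the mix.
a1: (1/5)·(-7) + (1/5)·(-3) + (3/5)·(-1) = -13/5
a2: (1/5)·6 + (1/5)·1 + (3/5)·(-4) = -1
Highest expected payoff is -1, from a2.

a2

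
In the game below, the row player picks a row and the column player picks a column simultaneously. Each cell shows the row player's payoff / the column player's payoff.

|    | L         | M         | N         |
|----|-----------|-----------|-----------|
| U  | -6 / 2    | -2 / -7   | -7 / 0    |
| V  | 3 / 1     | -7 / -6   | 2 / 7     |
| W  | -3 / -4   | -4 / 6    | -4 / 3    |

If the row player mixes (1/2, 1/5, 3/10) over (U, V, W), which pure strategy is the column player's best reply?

Compute the column player's expected payoff from each pure strategy against the given mix.
L: (1/2)·2 + (1/5)·1 + (3/10)·(-4) = 0
M: (1/2)·(-7) + (1/5)·(-6) + (3/10)·6 = -29/10
N: (1/2)·0 + (1/5)·7 + (3/10)·3 = 23/10
Highest expected payoff is 23/10, from N.

N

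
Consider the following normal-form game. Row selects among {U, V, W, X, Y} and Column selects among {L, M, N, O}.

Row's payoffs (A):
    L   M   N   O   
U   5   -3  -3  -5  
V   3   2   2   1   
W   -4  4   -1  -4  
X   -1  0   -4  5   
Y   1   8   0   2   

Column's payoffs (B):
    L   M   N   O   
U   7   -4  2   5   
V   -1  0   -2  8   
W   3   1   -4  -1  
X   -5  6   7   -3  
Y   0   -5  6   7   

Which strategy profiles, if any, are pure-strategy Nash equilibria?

Check mutual best responses: a cell is a NE iff neither player can gain by unilaterally deviating.
Row's best responses — vs L: U (payoff 5); vs M: Y (payoff 8); vs N: V (payoff 2); vs O: X (payoff 5).
Column's best responses — vs U: L (payoff 7); vs V: O (payoff 8); vs W: L (payoff 3); vs X: N (payoff 7); vs Y: O (payoff 7).
The only mutual best response is (U, L); neither player gains by switching there.

(U, L)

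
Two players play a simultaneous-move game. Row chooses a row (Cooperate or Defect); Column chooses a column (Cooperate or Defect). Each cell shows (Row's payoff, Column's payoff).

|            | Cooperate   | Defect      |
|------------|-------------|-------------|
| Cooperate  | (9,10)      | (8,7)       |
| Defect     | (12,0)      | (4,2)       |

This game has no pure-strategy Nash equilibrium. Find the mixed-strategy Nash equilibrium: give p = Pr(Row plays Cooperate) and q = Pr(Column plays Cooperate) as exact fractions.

Each player's mixing probability is pinned down by making the *other* player indifferent.
Column indifferent between Cooperate and Defect: p·10 + (1−p)·0 = p·7 + (1−p)·2 ⟹ 0 + 10p = 2 + 5p ⟹ p = 2/5.
Row indifferent between Cooperate and Defect: q·9 + (1−q)·8 = q·12 + (1−q)·4 ⟹ 8 + 1q = 4 + 8q ⟹ q = 4/7.

p = 2/5, q = 4/7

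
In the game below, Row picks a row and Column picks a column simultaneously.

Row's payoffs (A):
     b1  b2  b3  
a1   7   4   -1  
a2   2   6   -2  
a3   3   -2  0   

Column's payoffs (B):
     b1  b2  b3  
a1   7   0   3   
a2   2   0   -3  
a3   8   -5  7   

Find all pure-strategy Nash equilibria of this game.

(a1, b1)

Find each player's best response to every opponent strategy; NE are the intersections.
Row's best responses — vs b1: a1 (payoff 7); vs b2: a2 (payoff 6); vs b3: a3 (payoff 0).
Column's best responses — vs a1: b1 (payoff 7); vs a2: b1 (payoff 2); vs a3: b1 (payoff 8).
The only mutual best response is (a1, b1); neither player gains by switching there.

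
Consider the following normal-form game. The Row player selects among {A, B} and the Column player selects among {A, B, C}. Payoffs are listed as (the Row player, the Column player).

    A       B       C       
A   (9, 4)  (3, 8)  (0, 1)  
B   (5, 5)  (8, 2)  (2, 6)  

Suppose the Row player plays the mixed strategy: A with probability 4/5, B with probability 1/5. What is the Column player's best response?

B

Compute the Column player's expected payoff from each pure strategy against the given mix.
A: (4/5)·4 + (1/5)·5 = 21/5
B: (4/5)·8 + (1/5)·2 = 34/5
C: (4/5)·1 + (1/5)·6 = 2
Highest expected payoff is 34/5, from B.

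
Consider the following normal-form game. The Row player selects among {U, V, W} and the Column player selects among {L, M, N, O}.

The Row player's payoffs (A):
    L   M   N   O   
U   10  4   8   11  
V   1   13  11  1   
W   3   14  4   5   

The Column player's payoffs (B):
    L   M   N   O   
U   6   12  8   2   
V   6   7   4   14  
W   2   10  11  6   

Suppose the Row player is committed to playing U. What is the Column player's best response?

M

With the Row player fixed at U, the Column player's payoffs are: L → 6, M → 12, N → 8, O → 2.
The maximum is 12, achieved by M.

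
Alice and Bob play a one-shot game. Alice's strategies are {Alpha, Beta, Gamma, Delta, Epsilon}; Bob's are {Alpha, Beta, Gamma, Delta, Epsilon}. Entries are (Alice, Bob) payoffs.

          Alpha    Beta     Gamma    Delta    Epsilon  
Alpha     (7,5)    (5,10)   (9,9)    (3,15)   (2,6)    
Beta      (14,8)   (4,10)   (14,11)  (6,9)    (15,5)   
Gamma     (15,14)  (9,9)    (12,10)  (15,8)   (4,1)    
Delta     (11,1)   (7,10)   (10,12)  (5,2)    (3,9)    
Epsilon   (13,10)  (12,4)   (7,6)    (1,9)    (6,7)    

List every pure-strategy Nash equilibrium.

Check mutual best responses: a cell is a NE iff neither player can gain by unilaterally deviating.
Alice's best responses — vs Alpha: Gamma (payoff 15); vs Beta: Epsilon (payoff 12); vs Gamma: Beta (payoff 14); vs Delta: Gamma (payoff 15); vs Epsilon: Beta (payoff 15).
Bob's best responses — vs Alpha: Delta (payoff 15); vs Beta: Gamma (payoff 11); vs Gamma: Alpha (payoff 14); vs Delta: Gamma (payoff 12); vs Epsilon: Alpha (payoff 10).
Mutual best responses occur at (Beta, Gamma) and (Gamma, Alpha); at each, neither player gains by switching.

(Beta, Gamma) and (Gamma, Alpha)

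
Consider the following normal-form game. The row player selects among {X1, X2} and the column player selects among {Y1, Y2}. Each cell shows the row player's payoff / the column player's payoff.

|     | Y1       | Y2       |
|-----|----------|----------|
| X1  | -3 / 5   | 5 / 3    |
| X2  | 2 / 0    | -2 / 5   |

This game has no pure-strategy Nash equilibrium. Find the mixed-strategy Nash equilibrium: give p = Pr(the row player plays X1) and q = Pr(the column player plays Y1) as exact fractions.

In a mixed NE each player is indifferent between their pure strategies, so the opponent's mix sets the indifference.
The column player indifferent between Y1 and Y2: p·5 + (1−p)·0 = p·3 + (1−p)·5 ⟹ 0 + 5p = 5 + (-2)p ⟹ p = 5/7.
The row player indifferent between X1 and X2: q·(-3) + (1−q)·5 = q·2 + (1−q)·(-2) ⟹ 5 + (-8)q = (-2) + 4q ⟹ q = 7/12.

p = 5/7, q = 7/12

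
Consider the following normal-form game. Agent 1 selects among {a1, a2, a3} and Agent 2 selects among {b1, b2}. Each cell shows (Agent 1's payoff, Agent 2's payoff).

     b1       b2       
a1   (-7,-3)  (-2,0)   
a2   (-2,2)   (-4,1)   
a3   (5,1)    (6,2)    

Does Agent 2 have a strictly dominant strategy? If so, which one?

None

Check whether one of Agent 2's strategies beats all alternatives regardless of what the opponent does.
b1 is not dominant: against a1, b2 gives 0 > -3.
b2 is not dominant: against a2, b1 gives 2 > 1.
No single strategy is best against every opponent action.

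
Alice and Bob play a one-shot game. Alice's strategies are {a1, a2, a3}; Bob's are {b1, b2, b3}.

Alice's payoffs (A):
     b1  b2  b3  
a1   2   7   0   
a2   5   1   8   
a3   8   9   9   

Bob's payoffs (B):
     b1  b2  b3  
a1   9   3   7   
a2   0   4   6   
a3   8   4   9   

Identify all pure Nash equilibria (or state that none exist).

Check mutual best responses: a cell is a NE iff neither player can gain by unilaterally deviating.
Alice's best responses — vs b1: a3 (payoff 8); vs b2: a3 (payoff 9); vs b3: a3 (payoff 9).
Bob's best responses — vs a1: b1 (payoff 9); vs a2: b3 (payoff 6); vs a3: b3 (payoff 9).
The only mutual best response is (a3, b3); neither player gains by switching there.

(a3, b3)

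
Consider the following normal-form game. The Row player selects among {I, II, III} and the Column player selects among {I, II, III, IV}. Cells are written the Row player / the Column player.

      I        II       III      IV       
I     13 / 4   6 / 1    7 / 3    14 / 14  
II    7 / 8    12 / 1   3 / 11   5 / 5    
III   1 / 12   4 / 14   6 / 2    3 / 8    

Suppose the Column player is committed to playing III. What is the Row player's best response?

With the Column player fixed at III, the Row player's payoffs are: I → 7, II → 3, III → 6.
The maximum is 7, achieved by I.

I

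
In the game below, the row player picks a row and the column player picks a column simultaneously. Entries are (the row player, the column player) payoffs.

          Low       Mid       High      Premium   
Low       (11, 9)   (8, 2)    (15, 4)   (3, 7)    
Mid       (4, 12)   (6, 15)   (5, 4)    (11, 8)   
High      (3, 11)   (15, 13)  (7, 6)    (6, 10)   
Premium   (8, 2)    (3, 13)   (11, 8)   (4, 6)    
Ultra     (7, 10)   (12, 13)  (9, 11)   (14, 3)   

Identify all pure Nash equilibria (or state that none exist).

(Low, Low) and (High, Mid)

A profile is a Nash equilibrium when each player is best-responding to the other.
The row player's best responses — vs Low: Low (payoff 11); vs Mid: High (payoff 15); vs High: Low (payoff 15); vs Premium: Ultra (payoff 14).
The column player's best responses — vs Low: Low (payoff 9); vs Mid: Mid (payoff 15); vs High: Mid (payoff 13); vs Premium: Mid (payoff 13); vs Ultra: Mid (payoff 13).
Mutual best responses occur at (Low, Low) and (High, Mid); at each, neither player gains by switching.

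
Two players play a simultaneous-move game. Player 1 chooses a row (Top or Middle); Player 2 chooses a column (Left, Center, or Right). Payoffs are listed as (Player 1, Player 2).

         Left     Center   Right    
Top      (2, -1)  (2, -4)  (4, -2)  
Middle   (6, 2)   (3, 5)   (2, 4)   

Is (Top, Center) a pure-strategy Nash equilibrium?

Holding Player 2 at Center: Player 1 gets 2 from Top but could get 3 by switching to Middle. Player 1 has a profitable deviation.

No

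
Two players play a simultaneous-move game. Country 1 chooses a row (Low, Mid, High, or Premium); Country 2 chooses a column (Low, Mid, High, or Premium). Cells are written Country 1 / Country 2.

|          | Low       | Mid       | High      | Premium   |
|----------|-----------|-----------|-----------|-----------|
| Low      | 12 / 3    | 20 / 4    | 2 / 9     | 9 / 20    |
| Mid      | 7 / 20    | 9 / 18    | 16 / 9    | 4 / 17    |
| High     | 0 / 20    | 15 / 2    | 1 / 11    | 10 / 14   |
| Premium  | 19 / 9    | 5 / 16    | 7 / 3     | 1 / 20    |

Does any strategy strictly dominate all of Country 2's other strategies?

Check whether one of Country 2's strategies beats all alternatives regardless of what the opponent does.
Low is not dominant: against Low, Mid gives 4 > 3.
Mid is not dominant: against Low, High gives 9 > 4.
High is not dominant: against Low, Premium gives 20 > 9.
Premium is not dominant: against Mid, Low gives 20 > 17.
No single strategy is best against every opponent action.

No strictly dominant strategy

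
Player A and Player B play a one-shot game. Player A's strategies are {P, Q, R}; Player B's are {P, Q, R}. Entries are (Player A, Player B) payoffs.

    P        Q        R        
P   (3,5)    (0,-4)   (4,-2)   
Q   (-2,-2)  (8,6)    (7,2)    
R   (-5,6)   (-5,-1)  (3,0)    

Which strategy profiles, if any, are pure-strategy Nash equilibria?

(P, P) and (Q, Q)

A profile is a Nash equilibrium when each player is best-responding to the other.
Player A's best responses — vs P: P (payoff 3); vs Q: Q (payoff 8); vs R: Q (payoff 7).
Player B's best responses — vs P: P (payoff 5); vs Q: Q (payoff 6); vs R: P (payoff 6).
Mutual best responses occur at (P, P) and (Q, Q); at each, neither player gains by switching.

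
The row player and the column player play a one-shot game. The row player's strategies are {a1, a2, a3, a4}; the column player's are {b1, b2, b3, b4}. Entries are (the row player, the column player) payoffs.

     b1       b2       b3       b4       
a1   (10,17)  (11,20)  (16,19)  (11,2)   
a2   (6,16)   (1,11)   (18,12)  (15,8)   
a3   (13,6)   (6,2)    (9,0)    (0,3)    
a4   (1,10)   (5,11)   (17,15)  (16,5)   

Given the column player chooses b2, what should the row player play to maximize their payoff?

a1

With the column player fixed at b2, the row player's payoffs are: a1 → 11, a2 → 1, a3 → 6, a4 → 5.
The maximum is 11, achieved by a1.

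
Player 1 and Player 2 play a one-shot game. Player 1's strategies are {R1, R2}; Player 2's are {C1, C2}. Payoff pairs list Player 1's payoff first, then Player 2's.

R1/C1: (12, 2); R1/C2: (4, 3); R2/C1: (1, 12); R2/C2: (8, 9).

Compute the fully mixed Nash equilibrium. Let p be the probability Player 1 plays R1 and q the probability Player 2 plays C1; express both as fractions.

In a mixed NE each player is indifferent between their pure strategies, so the opponent's mix sets the indifference.
Player 2 indifferent between C1 and C2: p·2 + (1−p)·12 = p·3 + (1−p)·9 ⟹ 12 + (-10)p = 9 + (-6)p ⟹ p = 3/4.
Player 1 indifferent between R1 and R2: q·12 + (1−q)·4 = q·1 + (1−q)·8 ⟹ 4 + 8q = 8 + (-7)q ⟹ q = 4/15.

p = 3/4, q = 4/15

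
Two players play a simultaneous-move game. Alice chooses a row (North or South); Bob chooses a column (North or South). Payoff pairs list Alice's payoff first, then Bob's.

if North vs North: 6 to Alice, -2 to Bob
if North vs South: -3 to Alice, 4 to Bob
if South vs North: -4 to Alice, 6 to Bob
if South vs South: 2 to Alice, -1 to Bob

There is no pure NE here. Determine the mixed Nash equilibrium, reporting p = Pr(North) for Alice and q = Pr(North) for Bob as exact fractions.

p = 7/13, q = 1/3

In a mixed NE each player is indifferent between their pure strategies, so the opponent's mix sets the indifference.
Bob indifferent between North and South: p·(-2) + (1−p)·6 = p·4 + (1−p)·(-1) ⟹ 6 + (-8)p = (-1) + 5p ⟹ p = 7/13.
Alice indifferent between North and South: q·6 + (1−q)·(-3) = q·(-4) + (1−q)·2 ⟹ (-3) + 9q = 2 + (-6)q ⟹ q = 1/3.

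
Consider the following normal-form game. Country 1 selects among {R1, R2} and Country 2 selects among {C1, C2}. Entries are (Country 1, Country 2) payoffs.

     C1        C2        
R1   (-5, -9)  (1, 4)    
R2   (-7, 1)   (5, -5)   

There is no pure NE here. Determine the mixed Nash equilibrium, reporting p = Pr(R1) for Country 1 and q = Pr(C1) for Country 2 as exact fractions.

p = 6/19, q = 2/3

Each player's mixing probability is pinned down by making the *other* player indifferent.
Country 2 indifferent between C1 and C2: p·(-9) + (1−p)·1 = p·4 + (1−p)·(-5) ⟹ 1 + (-10)p = (-5) + 9p ⟹ p = 6/19.
Country 1 indifferent between R1 and R2: q·(-5) + (1−q)·1 = q·(-7) + (1−q)·5 ⟹ 1 + (-6)q = 5 + (-12)q ⟹ q = 2/3.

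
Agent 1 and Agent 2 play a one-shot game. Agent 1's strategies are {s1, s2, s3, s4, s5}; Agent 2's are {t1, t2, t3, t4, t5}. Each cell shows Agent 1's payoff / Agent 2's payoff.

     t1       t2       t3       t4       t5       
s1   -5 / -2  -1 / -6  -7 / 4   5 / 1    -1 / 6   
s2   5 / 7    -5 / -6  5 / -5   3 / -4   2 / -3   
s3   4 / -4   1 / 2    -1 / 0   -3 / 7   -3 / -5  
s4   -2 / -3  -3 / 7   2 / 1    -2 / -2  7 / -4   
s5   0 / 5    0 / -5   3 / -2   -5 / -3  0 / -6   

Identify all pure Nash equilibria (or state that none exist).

Check mutual best responses: a cell is a NE iff neither player can gain by unilaterally deviating.
Agent 1's best responses — vs t1: s2 (payoff 5); vs t2: s3 (payoff 1); vs t3: s2 (payoff 5); vs t4: s1 (payoff 5); vs t5: s4 (payoff 7).
Agent 2's best responses — vs s1: t5 (payoff 6); vs s2: t1 (payoff 7); vs s3: t4 (payoff 7); vs s4: t2 (payoff 7); vs s5: t1 (payoff 5).
The only mutual best response is (s2, t1); neither player gains by switching there.

(s2, t1)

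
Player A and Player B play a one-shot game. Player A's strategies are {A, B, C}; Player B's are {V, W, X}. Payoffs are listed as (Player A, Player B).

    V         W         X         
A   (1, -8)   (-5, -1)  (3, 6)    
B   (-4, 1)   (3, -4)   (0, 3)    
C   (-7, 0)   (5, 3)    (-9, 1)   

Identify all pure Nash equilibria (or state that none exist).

(A, X) and (C, W)

Check mutual best responses: a cell is a NE iff neither player can gain by unilaterally deviating.
Player A's best responses — vs V: A (payoff 1); vs W: C (payoff 5); vs X: A (payoff 3).
Player B's best responses — vs A: X (payoff 6); vs B: X (payoff 3); vs C: W (payoff 3).
Mutual best responses occur at (A, X) and (C, W); at each, neither player gains by switching.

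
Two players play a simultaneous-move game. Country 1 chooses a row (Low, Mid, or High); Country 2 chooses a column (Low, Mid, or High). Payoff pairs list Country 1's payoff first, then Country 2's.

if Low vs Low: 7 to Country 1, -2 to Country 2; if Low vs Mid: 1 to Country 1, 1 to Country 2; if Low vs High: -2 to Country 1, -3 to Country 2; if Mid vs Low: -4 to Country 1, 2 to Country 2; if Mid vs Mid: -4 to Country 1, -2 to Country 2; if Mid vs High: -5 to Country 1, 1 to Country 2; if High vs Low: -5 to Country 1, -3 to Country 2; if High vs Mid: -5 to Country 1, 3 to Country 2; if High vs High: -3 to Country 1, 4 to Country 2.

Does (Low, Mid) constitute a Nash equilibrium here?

Holding Country 2 at Mid: Country 1 gets 1 from Low, versus -4 from Mid, -5 from High. No profitable deviation for Country 1.
Holding Country 1 at Low: Country 2 gets 1 from Mid, versus -2 from Low, -3 from High. No profitable deviation for Country 2 either.

Yes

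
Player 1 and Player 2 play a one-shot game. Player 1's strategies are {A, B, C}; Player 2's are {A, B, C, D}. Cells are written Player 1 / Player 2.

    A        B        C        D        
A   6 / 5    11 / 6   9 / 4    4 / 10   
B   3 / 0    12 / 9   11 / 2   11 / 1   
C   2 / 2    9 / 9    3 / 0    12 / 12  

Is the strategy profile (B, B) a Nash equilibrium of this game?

Holding Player 2 at B: Player 1 gets 12 from B, versus 11 from A, 9 from C. No profitable deviation for Player 1.
Holding Player 1 at B: Player 2 gets 9 from B, versus 0 from A, 2 from C, 1 from D. No profitable deviation for Player 2 either.

Yes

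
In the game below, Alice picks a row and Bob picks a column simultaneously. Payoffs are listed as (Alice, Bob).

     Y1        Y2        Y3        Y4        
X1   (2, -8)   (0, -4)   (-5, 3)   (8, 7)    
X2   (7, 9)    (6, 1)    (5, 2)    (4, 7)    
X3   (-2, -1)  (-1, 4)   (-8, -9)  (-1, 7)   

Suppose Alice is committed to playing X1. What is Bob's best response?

With Alice fixed at X1, Bob's payoffs are: Y1 → -8, Y2 → -4, Y3 → 3, Y4 → 7.
The maximum is 7, achieved by Y4.

Y4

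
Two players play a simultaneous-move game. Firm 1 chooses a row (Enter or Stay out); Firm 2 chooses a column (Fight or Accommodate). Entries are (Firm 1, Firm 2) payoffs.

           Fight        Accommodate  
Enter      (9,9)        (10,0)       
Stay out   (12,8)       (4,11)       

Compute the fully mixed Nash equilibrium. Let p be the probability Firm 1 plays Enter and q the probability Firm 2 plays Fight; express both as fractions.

Each player's mixing probability is pinned down by making the *other* player indifferent.
Firm 2 indifferent between Fight and Accommodate: p·9 + (1−p)·8 = p·0 + (1−p)·11 ⟹ 8 + 1p = 11 + (-11)p ⟹ p = 1/4.
Firm 1 indifferent between Enter and Stay out: q·9 + (1−q)·10 = q·12 + (1−q)·4 ⟹ 10 + (-1)q = 4 + 8q ⟹ q = 2/3.

p = 1/4, q = 2/3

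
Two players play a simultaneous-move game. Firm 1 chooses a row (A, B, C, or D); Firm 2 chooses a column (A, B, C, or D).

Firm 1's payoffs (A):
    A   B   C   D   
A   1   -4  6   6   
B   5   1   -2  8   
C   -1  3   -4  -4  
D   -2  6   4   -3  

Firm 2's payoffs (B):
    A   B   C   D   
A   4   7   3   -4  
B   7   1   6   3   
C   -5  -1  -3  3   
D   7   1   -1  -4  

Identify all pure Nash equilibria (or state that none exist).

Find each player's best response to every opponent strategy; NE are the intersections.
Firm 1's best responses — vs A: B (payoff 5); vs B: D (payoff 6); vs C: A (payoff 6); vs D: B (payoff 8).
Firm 2's best responses — vs A: B (payoff 7); vs B: A (payoff 7); vs C: D (payoff 3); vs D: A (payoff 7).
The only mutual best response is (B, A); neither player gains by switching there.

(B, A)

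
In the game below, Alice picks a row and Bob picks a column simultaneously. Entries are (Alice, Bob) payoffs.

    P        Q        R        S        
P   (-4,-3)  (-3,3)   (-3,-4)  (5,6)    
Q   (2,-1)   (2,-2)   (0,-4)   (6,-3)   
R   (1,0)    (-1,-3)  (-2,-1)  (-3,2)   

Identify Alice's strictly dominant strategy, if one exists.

A strategy is strictly dominant if it gives Alice a strictly higher payoff than every other strategy, against every choice by the opponent.
Q strictly dominates: vs P: 2 > each of {-4, 1}; vs Q: 2 > each of {-3, -1}; vs R: 0 > each of {-3, -2}; vs S: 6 > each of {5, -3}.

Q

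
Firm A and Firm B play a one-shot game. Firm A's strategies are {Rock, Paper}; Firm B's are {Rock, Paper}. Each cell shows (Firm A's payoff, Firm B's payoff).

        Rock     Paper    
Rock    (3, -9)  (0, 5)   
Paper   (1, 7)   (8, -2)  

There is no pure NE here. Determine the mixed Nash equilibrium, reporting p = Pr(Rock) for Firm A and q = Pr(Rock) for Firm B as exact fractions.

In a mixed NE each player is indifferent between their pure strategies, so the opponent's mix sets the indifference.
Firm B indifferent between Rock and Paper: p·(-9) + (1−p)·7 = p·5 + (1−p)·(-2) ⟹ 7 + (-16)p = (-2) + 7p ⟹ p = 9/23.
Firm A indifferent between Rock and Paper: q·3 + (1−q)·0 = q·1 + (1−q)·8 ⟹ 0 + 3q = 8 + (-7)q ⟹ q = 4/5.

p = 9/23, q = 4/5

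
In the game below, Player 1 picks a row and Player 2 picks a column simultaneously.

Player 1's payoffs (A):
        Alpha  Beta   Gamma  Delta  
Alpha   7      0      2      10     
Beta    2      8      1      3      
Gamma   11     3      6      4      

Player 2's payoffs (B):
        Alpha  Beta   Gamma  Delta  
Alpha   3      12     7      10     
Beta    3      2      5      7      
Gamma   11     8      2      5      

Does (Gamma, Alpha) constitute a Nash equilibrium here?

Yes

Holding Player 2 at Alpha: Player 1 gets 11 from Gamma, versus 7 from Alpha, 2 from Beta. No profitable deviation for Player 1.
Holding Player 1 at Gamma: Player 2 gets 11 from Alpha, versus 8 from Beta, 2 from Gamma, 5 from Delta. No profitable deviation for Player 2 either.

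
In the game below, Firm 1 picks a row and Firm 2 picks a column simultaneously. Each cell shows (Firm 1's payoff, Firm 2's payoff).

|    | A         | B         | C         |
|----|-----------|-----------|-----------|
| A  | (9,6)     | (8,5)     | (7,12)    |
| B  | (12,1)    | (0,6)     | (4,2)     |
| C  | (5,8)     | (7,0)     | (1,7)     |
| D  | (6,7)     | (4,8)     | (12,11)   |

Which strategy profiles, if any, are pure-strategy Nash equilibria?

A profile is a Nash equilibrium when each player is best-responding to the other.
Firm 1's best responses — vs A: B (payoff 12); vs B: A (payoff 8); vs C: D (payoff 12).
Firm 2's best responses — vs A: C (payoff 12); vs B: B (payoff 6); vs C: A (payoff 8); vs D: C (payoff 11).
The only mutual best response is (D, C); neither player gains by switching there.

(D, C)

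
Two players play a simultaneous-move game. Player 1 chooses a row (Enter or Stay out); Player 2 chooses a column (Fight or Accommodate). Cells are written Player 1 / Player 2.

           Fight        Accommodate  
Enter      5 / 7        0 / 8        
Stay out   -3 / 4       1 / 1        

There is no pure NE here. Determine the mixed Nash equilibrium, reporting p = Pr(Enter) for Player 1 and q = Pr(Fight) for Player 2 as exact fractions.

Each player's mixing probability is pinned down by making the *other* player indifferent.
Player 2 indifferent between Fight and Accommodate: p·7 + (1−p)·4 = p·8 + (1−p)·1 ⟹ 4 + 3p = 1 + 7p ⟹ p = 3/4.
Player 1 indifferent between Enter and Stay out: q·5 + (1−q)·0 = q·(-3) + (1−q)·1 ⟹ 0 + 5q = 1 + (-4)q ⟹ q = 1/9.

p = 3/4, q = 1/9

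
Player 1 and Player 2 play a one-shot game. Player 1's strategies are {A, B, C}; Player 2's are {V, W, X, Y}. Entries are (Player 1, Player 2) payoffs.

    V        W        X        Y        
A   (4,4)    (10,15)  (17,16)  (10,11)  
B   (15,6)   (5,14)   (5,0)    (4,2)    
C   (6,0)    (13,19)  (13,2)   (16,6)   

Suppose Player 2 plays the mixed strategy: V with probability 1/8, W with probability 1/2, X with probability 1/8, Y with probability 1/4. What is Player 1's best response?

C

Player 1's best reply maximizes expected payoff against the mix.
A: (1/8)·4 + (1/2)·10 + (1/8)·17 + (1/4)·10 = 81/8
B: (1/8)·15 + (1/2)·5 + (1/8)·5 + (1/4)·4 = 6
C: (1/8)·6 + (1/2)·13 + (1/8)·13 + (1/4)·16 = 103/8
Highest expected payoff is 103/8, from C.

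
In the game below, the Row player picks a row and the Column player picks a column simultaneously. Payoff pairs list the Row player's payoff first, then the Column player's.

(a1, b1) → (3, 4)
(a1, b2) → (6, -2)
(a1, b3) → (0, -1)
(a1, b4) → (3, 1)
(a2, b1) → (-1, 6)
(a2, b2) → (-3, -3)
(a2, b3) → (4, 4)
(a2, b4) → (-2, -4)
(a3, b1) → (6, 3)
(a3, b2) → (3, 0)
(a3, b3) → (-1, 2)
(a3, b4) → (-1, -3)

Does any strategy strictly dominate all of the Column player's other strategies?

b1

A strategy is strictly dominant if it gives the Column player a strictly higher payoff than every other strategy, against every choice by the opponent.
b1 strictly dominates: vs a1: 4 > each of {-2, -1, 1}; vs a2: 6 > each of {-3, 4, -4}; vs a3: 3 > each of {0, 2, -3}.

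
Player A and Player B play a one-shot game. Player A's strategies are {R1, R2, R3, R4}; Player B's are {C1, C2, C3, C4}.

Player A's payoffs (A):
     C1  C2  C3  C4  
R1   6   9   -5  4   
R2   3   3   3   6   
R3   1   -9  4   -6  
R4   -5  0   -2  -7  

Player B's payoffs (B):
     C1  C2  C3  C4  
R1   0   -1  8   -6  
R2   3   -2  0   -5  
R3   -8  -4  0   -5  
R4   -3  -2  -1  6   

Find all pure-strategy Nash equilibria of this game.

(R3, C3)

A profile is a Nash equilibrium when each player is best-responding to the other.
Player A's best responses — vs C1: R1 (payoff 6); vs C2: R1 (payoff 9); vs C3: R3 (payoff 4); vs C4: R2 (payoff 6).
Player B's best responses — vs R1: C3 (payoff 8); vs R2: C1 (payoff 3); vs R3: C3 (payoff 0); vs R4: C4 (payoff 6).
The only mutual best response is (R3, C3); neither player gains by switching there.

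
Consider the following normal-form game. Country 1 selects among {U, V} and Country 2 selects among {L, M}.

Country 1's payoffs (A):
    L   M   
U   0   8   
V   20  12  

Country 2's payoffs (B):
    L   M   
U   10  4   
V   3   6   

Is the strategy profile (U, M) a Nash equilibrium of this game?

Holding Country 2 at M: Country 1 gets 8 from U but could get 12 by switching to V. Country 1 has a profitable deviation.

No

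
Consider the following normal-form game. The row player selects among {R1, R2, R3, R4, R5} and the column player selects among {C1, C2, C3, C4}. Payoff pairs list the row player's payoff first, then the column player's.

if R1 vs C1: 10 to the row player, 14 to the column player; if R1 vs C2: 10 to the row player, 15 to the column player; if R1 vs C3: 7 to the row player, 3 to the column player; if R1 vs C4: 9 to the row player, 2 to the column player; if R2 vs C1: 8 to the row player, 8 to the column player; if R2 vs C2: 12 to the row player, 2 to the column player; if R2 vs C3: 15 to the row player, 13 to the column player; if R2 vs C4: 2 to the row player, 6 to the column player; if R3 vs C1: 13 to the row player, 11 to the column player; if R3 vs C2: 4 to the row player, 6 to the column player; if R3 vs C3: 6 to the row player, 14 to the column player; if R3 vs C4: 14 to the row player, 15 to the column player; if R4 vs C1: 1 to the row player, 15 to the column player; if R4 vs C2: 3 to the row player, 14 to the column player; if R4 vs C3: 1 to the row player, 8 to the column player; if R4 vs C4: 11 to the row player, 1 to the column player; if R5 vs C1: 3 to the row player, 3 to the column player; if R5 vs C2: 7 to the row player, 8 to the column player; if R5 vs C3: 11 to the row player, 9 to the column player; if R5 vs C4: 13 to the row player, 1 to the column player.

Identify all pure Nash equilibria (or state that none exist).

(R2, C3) and (R3, C4)

Check mutual best responses: a cell is a NE iff neither player can gain by unilaterally deviating.
The row player's best responses — vs C1: R3 (payoff 13); vs C2: R2 (payoff 12); vs C3: R2 (payoff 15); vs C4: R3 (payoff 14).
The column player's best responses — vs R1: C2 (payoff 15); vs R2: C3 (payoff 13); vs R3: C4 (payoff 15); vs R4: C1 (payoff 15); vs R5: C3 (payoff 9).
Mutual best responses occur at (R2, C3) and (R3, C4); at each, neither player gains by switching.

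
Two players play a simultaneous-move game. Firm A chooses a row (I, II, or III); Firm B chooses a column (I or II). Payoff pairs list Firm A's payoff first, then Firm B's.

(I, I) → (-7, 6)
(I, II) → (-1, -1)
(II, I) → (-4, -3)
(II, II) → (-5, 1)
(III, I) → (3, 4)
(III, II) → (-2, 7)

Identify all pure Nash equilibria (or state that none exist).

Find each player's best response to every opponent strategy; NE are the intersections.
Firm A's best responses — vs I: III (payoff 3); vs II: I (payoff -1).
Firm B's best responses — vs I: I (payoff 6); vs II: II (payoff 1); vs III: II (payoff 7).
No cell has both players best-responding. For instance, Firm A's best reply to II is I, but against I Firm B prefers I over II.

There is no pure-strategy Nash equilibrium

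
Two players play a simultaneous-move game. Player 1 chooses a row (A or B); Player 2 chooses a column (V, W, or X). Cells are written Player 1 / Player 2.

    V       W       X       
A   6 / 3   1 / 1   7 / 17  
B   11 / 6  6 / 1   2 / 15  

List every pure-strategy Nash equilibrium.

(A, X)

Check mutual best responses: a cell is a NE iff neither player can gain by unilaterally deviating.
Player 1's best responses — vs V: B (payoff 11); vs W: B (payoff 6); vs X: A (payoff 7).
Player 2's best responses — vs A: X (payoff 17); vs B: X (payoff 15).
The only mutual best response is (A, X); neither player gains by switching there.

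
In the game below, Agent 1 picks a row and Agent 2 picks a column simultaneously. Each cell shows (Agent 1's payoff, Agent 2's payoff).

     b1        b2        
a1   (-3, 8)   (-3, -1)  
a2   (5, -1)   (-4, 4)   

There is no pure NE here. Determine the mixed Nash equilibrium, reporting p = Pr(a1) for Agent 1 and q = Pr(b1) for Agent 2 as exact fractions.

Each player's mixing probability is pinned down by making the *other* player indifferent.
Agent 2 indifferent between b1 and b2: p·8 + (1−p)·(-1) = p·(-1) + (1−p)·4 ⟹ (-1) + 9p = 4 + (-5)p ⟹ p = 5/14.
Agent 1 indifferent between a1 and a2: q·(-3) + (1−q)·(-3) = q·5 + (1−q)·(-4) ⟹ (-3) + 0q = (-4) + 9q ⟹ q = 1/9.

p = 5/14, q = 1/9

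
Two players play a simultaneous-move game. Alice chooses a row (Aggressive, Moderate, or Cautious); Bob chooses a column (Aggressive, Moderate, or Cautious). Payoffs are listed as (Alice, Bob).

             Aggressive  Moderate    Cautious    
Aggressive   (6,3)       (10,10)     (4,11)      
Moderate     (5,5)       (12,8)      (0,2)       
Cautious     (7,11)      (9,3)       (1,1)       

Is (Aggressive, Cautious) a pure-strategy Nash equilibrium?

Holding Bob at Cautious: Alice gets 4 from Aggressive, versus 0 from Moderate, 1 from Cautious. No profitable deviation for Alice.
Holding Alice at Aggressive: Bob gets 11 from Cautious, versus 3 from Aggressive, 10 from Moderate. No profitable deviation for Bob either.

Yes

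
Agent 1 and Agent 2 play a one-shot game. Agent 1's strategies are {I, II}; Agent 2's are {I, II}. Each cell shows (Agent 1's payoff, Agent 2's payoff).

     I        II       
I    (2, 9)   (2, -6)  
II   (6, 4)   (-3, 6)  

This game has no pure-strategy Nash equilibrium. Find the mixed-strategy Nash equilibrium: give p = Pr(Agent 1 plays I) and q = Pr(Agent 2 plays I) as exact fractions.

p = 2/17, q = 5/9

In a mixed NE each player is indifferent between their pure strategies, so the opponent's mix sets the indifference.
Agent 2 indifferent between I and II: p·9 + (1−p)·4 = p·(-6) + (1−p)·6 ⟹ 4 + 5p = 6 + (-12)p ⟹ p = 2/17.
Agent 1 indifferent between I and II: q·2 + (1−q)·2 = q·6 + (1−q)·(-3) ⟹ 2 + 0q = (-3) + 9q ⟹ q = 5/9.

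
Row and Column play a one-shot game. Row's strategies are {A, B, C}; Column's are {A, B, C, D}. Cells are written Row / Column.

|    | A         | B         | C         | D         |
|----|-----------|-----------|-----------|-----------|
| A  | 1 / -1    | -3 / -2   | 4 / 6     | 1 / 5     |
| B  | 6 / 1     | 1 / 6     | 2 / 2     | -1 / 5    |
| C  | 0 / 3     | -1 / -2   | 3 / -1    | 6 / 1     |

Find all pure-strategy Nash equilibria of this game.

Check mutual best responses: a cell is a NE iff neither player can gain by unilaterally deviating.
Row's best responses — vs A: B (payoff 6); vs B: B (payoff 1); vs C: A (payoff 4); vs D: C (payoff 6).
Column's best responses — vs A: C (payoff 6); vs B: B (payoff 6); vs C: A (payoff 3).
Mutual best responses occur at (A, C) and (B, B); at each, neither player gains by switching.

(A, C) and (B, B)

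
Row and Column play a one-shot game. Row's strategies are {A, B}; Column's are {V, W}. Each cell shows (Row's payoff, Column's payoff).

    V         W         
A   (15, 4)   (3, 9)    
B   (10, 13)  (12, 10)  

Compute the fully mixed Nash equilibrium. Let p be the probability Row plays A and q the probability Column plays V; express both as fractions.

In a mixed NE each player is indifferent between their pure strategies, so the opponent's mix sets the indifference.
Column indifferent between V and W: p·4 + (1−p)·13 = p·9 + (1−p)·10 ⟹ 13 + (-9)p = 10 + (-1)p ⟹ p = 3/8.
Row indifferent between A and B: q·15 + (1−q)·3 = q·10 + (1−q)·12 ⟹ 3 + 12q = 12 + (-2)q ⟹ q = 9/14.

p = 3/8, q = 9/14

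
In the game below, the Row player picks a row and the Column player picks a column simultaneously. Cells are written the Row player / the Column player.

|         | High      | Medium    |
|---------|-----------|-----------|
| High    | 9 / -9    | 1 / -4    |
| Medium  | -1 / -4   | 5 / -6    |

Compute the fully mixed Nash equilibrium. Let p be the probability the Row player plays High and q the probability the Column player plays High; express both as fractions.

p = 2/7, q = 2/7

In a mixed NE each player is indifferent between their pure strategies, so the opponent's mix sets the indifference.
The Column player indifferent between High and Medium: p·(-9) + (1−p)·(-4) = p·(-4) + (1−p)·(-6) ⟹ (-4) + (-5)p = (-6) + 2p ⟹ p = 2/7.
The Row player indifferent between High and Medium: q·9 + (1−q)·1 = q·(-1) + (1−q)·5 ⟹ 1 + 8q = 5 + (-6)q ⟹ q = 2/7.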